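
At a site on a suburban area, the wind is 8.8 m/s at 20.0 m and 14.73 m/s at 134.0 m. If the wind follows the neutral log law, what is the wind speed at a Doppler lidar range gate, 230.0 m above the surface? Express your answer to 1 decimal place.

Log law: V ∝ ln(z/z₀). From the pair, with r = V₁/V₂ = 0.59742,
ln z₀ = (ln z₁ − r·ln z₂)/(1 − r) = (2.9957 − 0.59742×4.8978)/0.40258 = 0.1730 → z₀ = 1.189 m
V₃ = V₁ · ln(z₃/z₀)/ln(z₁/z₀) = 8.8 × 5.2650/2.8227 = 16.4142 m/s

16.4 m/s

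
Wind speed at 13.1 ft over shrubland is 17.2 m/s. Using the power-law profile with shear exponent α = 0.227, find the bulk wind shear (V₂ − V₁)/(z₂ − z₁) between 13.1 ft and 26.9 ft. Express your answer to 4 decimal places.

0.2211 m/s/ft

Power law: V₂ = V₁ · (z₂/z₁)^α = 17.2 × (2.0534)^0.227 = 20.2517 m/s
ΔV/Δz = (20.2517 − 17.2)/(26.9 − 13.1) = 3.0517/13.8000 = 0.22114 m/s/ft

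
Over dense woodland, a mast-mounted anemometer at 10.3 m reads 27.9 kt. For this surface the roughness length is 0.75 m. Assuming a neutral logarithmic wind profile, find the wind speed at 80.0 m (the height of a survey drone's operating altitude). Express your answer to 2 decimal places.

49.73 kt

Log law: V(z) ∝ ln(z/z₀), so V₂/V₁ = ln(z₂/z₀) / ln(z₁/z₀).
ln(80.0/0.75) = 4.6697, ln(10.3/0.75) = 2.6198
V₂ = 27.9 × 4.6697/2.6198 = 27.9 × 1.7824 = 49.7304 kt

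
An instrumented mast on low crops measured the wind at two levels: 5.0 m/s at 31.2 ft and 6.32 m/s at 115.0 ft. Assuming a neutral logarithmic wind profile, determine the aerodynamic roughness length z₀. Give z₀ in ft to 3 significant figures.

Log law: V(z) ∝ ln(z/z₀). With r = V₁/V₂ = 5.0/6.32 = 0.79114,
r · ln(z₂/z₀) = ln(z₁/z₀) ⇒ ln z₀ = (ln z₁ − r·ln z₂)/(1 − r)
ln z₀ = (3.44042 − 0.79114×4.74493) / 0.20886 = -1.5009
z₀ = exp(-1.5009) = 0.2229 ft

z₀ ≈ 0.223 ft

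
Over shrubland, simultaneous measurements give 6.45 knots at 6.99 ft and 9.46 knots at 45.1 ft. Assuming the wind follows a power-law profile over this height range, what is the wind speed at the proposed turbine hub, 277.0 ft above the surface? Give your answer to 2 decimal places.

13.73 knots

First find α: α = ln(V₂/V₁)/ln(z₂/z₁) = ln(9.46/6.45)/ln(45.1/6.99) = 0.38299/1.86440 = 0.2054
Extrapolate from 45.1 ft to 277.0 ft: V₃ = 9.46 × (277.0/45.1)^0.2054 = 9.46 × 1.4519 = 13.7350 knots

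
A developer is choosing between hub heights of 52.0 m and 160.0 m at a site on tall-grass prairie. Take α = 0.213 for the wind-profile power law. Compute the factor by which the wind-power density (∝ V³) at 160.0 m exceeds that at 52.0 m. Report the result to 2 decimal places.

2.05

Speed ratio: V_B/V_A = (z_B/z_A)^α = (160.0/52.0)^0.213 = (3.0769)^0.213 = 1.27048
Power-density ratio: P_B/P_A = (V_B/V_A)³ = (1.27048)³ = 2.05072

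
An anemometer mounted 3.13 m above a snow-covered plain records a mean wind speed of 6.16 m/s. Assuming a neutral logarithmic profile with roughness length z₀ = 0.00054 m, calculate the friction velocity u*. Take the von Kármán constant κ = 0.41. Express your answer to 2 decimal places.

Log law: V(z) = (u*/κ) · ln(z/z₀) ⇒ u* = κ · V / ln(z/z₀)
u* = 0.41 × 6.16 / ln(3.13/0.00054) = 0.41 × 6.16 / 8.6650
   = 2.5256 / 8.6650 = 0.2915 m/s

u* ≈ 0.29 m/s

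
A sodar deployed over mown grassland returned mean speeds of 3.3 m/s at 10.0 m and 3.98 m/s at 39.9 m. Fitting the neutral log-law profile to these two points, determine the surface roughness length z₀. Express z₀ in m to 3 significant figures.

Log law: V(z) ∝ ln(z/z₀). With r = V₁/V₂ = 3.3/3.98 = 0.82915,
r · ln(z₂/z₀) = ln(z₁/z₀) ⇒ ln z₀ = (ln z₁ − r·ln z₂)/(1 − r)
ln z₀ = (2.30259 − 0.82915×3.68638) / 0.17085 = -4.4129
z₀ = exp(-4.4129) = 0.01212 m

z₀ ≈ 0.0121 m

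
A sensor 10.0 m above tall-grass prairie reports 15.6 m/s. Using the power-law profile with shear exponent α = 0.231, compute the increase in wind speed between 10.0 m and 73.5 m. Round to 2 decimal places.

9.13 m/s

Power law: V₂ = V₁ · (z₂/z₁)^α = 15.6 × (7.3500)^0.231 = 24.7307 m/s
ΔV = 24.7307 − 15.6 = 9.1307 m/s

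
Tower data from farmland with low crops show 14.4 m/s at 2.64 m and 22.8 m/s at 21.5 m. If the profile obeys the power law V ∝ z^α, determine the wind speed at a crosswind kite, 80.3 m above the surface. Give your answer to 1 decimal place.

First find α: α = ln(V₂/V₁)/ln(z₂/z₁) = ln(22.8/14.4)/ln(21.5/2.64) = 0.45953/2.09727 = 0.2191
Extrapolate from 21.5 m to 80.3 m: V₃ = 22.8 × (80.3/21.5)^0.2191 = 22.8 × 1.3347 = 30.4317 m/s

30.4 m/s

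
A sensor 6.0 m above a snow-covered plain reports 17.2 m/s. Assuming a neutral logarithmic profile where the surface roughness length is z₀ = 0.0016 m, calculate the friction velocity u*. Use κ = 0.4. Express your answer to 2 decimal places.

Log law: V(z) = (u*/κ) · ln(z/z₀) ⇒ u* = κ · V / ln(z/z₀)
u* = 0.4 × 17.2 / ln(6.0/0.0016) = 0.4 × 17.2 / 8.2295
   = 6.8800 / 8.2295 = 0.8360 m/s

u* ≈ 0.84 m/s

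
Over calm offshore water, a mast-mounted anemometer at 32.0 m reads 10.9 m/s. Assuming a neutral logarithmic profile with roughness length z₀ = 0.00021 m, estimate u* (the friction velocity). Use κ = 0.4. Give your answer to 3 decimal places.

Log law: V(z) = (u*/κ) · ln(z/z₀) ⇒ u* = κ · V / ln(z/z₀)
u* = 0.4 × 10.9 / ln(32.0/0.00021) = 0.4 × 10.9 / 11.9341
   = 4.3600 / 11.9341 = 0.3653 m/s

u* ≈ 0.365 m/s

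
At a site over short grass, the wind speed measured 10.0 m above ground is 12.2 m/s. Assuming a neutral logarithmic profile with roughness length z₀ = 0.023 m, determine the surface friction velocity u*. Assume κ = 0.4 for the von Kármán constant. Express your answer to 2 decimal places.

u* ≈ 0.80 m/s

Log law: V(z) = (u*/κ) · ln(z/z₀) ⇒ u* = κ · V / ln(z/z₀)
u* = 0.4 × 12.2 / ln(10.0/0.023) = 0.4 × 12.2 / 6.0748
   = 4.8800 / 6.0748 = 0.8033 m/s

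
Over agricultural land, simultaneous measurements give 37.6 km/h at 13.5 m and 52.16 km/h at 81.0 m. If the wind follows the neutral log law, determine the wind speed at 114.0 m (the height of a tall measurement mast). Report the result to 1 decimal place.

54.9 km/h

Log law: V ∝ ln(z/z₀). From the pair, with r = V₁/V₂ = 0.72086,
ln z₀ = (ln z₁ − r·ln z₂)/(1 − r) = (2.6027 − 0.72086×4.3944)/0.27914 = -2.0244 → z₀ = 0.1321 m
V₃ = V₁ · ln(z₃/z₀)/ln(z₁/z₀) = 37.6 × 6.7606/4.6271 = 54.9371 km/h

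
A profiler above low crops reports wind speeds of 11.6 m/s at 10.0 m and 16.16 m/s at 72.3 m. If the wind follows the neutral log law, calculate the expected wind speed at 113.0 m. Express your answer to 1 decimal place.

17.2 m/s

Log law: V ∝ ln(z/z₀). From the pair, with r = V₁/V₂ = 0.71782,
ln z₀ = (ln z₁ − r·ln z₂)/(1 − r) = (2.3026 − 0.71782×4.2808)/0.28218 = -2.7298 → z₀ = 0.06523 m
V₃ = V₁ · ln(z₃/z₀)/ln(z₁/z₀) = 11.6 × 7.4572/5.0324 = 17.1894 m/s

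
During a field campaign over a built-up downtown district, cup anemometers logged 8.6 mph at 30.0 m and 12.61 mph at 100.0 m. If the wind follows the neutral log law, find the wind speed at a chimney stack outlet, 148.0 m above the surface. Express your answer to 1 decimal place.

13.9 mph

Log law: V ∝ ln(z/z₀). From the pair, with r = V₁/V₂ = 0.68200,
ln z₀ = (ln z₁ − r·ln z₂)/(1 − r) = (3.4012 − 0.68200×4.6052)/0.31800 = 0.8191 → z₀ = 2.268 m
V₃ = V₁ · ln(z₃/z₀)/ln(z₁/z₀) = 8.6 × 4.1781/2.5821 = 13.9158 mph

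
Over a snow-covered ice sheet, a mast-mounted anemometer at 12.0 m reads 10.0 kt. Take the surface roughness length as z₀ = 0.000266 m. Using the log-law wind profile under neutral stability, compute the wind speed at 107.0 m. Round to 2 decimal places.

12.04 kt

Log law: V(z) ∝ ln(z/z₀), so V₂/V₁ = ln(z₂/z₀) / ln(z₁/z₀).
ln(107.0/0.000266) = 12.9048, ln(12.0/0.000266) = 10.7169
V₂ = 10.0 × 12.9048/10.7169 = 10.0 × 1.2042 = 12.0416 kt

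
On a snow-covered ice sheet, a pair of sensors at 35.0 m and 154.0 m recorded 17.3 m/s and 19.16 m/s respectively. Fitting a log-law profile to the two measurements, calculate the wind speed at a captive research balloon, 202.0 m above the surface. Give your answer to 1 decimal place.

Log law: V ∝ ln(z/z₀). From the pair, with r = V₁/V₂ = 0.90292,
ln z₀ = (ln z₁ − r·ln z₂)/(1 − r) = (3.5553 − 0.90292×5.0370)/0.09708 = -10.2252 → z₀ = 0.00003625 m
V₃ = V₁ · ln(z₃/z₀)/ln(z₁/z₀) = 17.3 × 15.5334/13.7805 = 19.5006 m/s

19.5 m/s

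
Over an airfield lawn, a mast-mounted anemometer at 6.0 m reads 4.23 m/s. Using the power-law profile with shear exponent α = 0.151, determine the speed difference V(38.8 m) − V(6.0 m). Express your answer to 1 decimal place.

1.4 m/s

Power law: V₂ = V₁ · (z₂/z₁)^α = 4.23 × (6.4667)^0.151 = 5.6073 m/s
ΔV = 5.6073 − 4.23 = 1.3773 m/s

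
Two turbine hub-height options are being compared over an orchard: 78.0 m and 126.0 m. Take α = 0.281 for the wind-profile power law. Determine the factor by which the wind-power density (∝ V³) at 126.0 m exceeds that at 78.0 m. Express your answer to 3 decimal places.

Speed ratio: V_B/V_A = (z_B/z_A)^α = (126.0/78.0)^0.281 = (1.6154)^0.281 = 1.14426
Power-density ratio: P_B/P_A = (V_B/V_A)³ = (1.14426)³ = 1.49822

1.498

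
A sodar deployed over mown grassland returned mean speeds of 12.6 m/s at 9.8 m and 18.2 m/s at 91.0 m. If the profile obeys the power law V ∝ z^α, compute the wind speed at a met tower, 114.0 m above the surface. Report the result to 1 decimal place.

18.9 m/s

First find α: α = ln(V₂/V₁)/ln(z₂/z₁) = ln(18.2/12.6)/ln(91.0/9.8) = 0.36772/2.22848 = 0.1650
Extrapolate from 91.0 m to 114.0 m: V₃ = 18.2 × (114.0/91.0)^0.1650 = 18.2 × 1.0379 = 18.8895 m/s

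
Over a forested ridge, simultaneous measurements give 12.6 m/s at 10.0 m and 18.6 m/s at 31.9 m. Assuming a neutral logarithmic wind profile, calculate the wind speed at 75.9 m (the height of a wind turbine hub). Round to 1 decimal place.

23.1 m/s

Log law: V ∝ ln(z/z₀). From the pair, with r = V₁/V₂ = 0.67742,
ln z₀ = (ln z₁ − r·ln z₂)/(1 − r) = (2.3026 − 0.67742×3.4626)/0.32258 = -0.1335 → z₀ = 0.8751 m
V₃ = V₁ · ln(z₃/z₀)/ln(z₁/z₀) = 12.6 × 4.4629/2.4360 = 23.0834 m/s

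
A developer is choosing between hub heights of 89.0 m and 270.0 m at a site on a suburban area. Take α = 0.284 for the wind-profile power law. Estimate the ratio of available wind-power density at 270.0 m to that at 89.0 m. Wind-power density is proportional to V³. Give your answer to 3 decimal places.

Speed ratio: V_B/V_A = (z_B/z_A)^α = (270.0/89.0)^0.284 = (3.0337)^0.284 = 1.37050
Power-density ratio: P_B/P_A = (V_B/V_A)³ = (1.37050)³ = 2.57420

2.574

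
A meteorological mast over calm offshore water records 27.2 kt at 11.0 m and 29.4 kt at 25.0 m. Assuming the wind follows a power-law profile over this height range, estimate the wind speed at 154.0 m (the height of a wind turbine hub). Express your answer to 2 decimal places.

34.93 kt

First find α: α = ln(V₂/V₁)/ln(z₂/z₁) = ln(29.4/27.2)/ln(25.0/11.0) = 0.07778/0.82098 = 0.0947
Extrapolate from 25.0 m to 154.0 m: V₃ = 29.4 × (154.0/25.0)^0.0947 = 29.4 × 1.1880 = 34.9261 kt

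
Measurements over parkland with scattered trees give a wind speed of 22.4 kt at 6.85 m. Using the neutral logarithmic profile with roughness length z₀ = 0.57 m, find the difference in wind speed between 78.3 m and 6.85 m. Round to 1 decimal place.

Log law: V₂ = V₁ · ln(z₂/z₀)/ln(z₁/z₀) = 22.4 × 4.9227/2.4864 = 44.3489 kt
ΔV = 44.3489 − 22.4 = 21.9489 kt

21.9 kt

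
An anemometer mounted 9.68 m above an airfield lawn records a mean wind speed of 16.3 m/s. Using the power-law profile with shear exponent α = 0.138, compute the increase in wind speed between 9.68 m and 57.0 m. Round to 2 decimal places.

Power law: V₂ = V₁ · (z₂/z₁)^α = 16.3 × (5.8884)^0.138 = 20.8184 m/s
ΔV = 20.8184 − 16.3 = 4.5184 m/s

4.52 m/s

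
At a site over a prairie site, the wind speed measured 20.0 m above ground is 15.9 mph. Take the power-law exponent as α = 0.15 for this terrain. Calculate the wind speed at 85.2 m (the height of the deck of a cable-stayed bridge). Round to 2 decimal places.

19.76 mph

Power-law profile: V₂ = V₁ · (z₂/z₁)^α
V₂ = 15.9 × (85.2/20.0)^0.15 = 15.9 × (4.2600)^0.15
    = 15.9 × 1.2428 = 19.7610 mph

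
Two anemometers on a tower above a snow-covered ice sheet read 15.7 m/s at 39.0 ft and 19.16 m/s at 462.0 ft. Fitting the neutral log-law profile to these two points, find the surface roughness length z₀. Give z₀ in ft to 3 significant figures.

Log law: V(z) ∝ ln(z/z₀). With r = V₁/V₂ = 15.7/19.16 = 0.81942,
r · ln(z₂/z₀) = ln(z₁/z₀) ⇒ ln z₀ = (ln z₁ − r·ln z₂)/(1 − r)
ln z₀ = (3.66356 − 0.81942×6.13556) / 0.18058 = -7.5533
z₀ = exp(-7.5533) = 0.0005244 ft

z₀ ≈ 0.000524 ft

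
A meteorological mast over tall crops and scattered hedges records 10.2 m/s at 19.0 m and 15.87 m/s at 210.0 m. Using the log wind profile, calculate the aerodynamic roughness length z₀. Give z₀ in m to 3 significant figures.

Log law: V(z) ∝ ln(z/z₀). With r = V₁/V₂ = 10.2/15.87 = 0.64272,
r · ln(z₂/z₀) = ln(z₁/z₀) ⇒ ln z₀ = (ln z₁ − r·ln z₂)/(1 − r)
ln z₀ = (2.94444 − 0.64272×5.34711) / 0.35728 = -1.3778
z₀ = exp(-1.3778) = 0.2521 m

z₀ ≈ 0.252 m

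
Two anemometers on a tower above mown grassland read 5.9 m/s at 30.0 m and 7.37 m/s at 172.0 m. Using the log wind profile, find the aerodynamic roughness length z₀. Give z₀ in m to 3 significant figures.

z₀ ≈ 0.0271 m

Log law: V(z) ∝ ln(z/z₀). With r = V₁/V₂ = 5.9/7.37 = 0.80054,
r · ln(z₂/z₀) = ln(z₁/z₀) ⇒ ln z₀ = (ln z₁ − r·ln z₂)/(1 − r)
ln z₀ = (3.40120 − 0.80054×5.14749) / 0.19946 = -3.6078
z₀ = exp(-3.6078) = 0.02711 m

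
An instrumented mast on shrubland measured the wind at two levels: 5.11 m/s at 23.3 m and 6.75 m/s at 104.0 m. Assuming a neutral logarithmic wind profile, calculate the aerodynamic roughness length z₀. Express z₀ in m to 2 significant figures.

z₀ ≈ 0.22 m

Log law: V(z) ∝ ln(z/z₀). With r = V₁/V₂ = 5.11/6.75 = 0.75704,
r · ln(z₂/z₀) = ln(z₁/z₀) ⇒ ln z₀ = (ln z₁ − r·ln z₂)/(1 − r)
ln z₀ = (3.14845 − 0.75704×4.64439) / 0.24296 = -1.5127
z₀ = exp(-1.5127) = 0.2203 m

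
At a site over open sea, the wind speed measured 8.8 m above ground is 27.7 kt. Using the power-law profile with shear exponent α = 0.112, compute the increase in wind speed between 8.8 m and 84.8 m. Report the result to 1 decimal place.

8.0 kt

Power law: V₂ = V₁ · (z₂/z₁)^α = 27.7 × (9.6364)^0.112 = 35.7008 kt
ΔV = 35.7008 − 27.7 = 8.0008 kt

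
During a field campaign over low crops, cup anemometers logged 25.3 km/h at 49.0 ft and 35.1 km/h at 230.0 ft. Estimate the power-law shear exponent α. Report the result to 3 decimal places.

α ≈ 0.212

Power law: V₂/V₁ = (z₂/z₁)^α ⇒ α = ln(V₂/V₁) / ln(z₂/z₁)
α = ln(35.1/25.3) / ln(230.0/49.0) = ln(1.3874) / ln(4.6939)
  = 0.32740 / 1.54626 = 0.21173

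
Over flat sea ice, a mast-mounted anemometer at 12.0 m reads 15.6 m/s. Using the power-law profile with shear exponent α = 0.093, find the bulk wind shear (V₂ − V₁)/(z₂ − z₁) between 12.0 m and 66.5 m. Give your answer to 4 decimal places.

Power law: V₂ = V₁ · (z₂/z₁)^α = 15.6 × (5.5417)^0.093 = 18.2929 m/s
ΔV/Δz = (18.2929 − 15.6)/(66.5 − 12.0) = 2.6929/54.5000 = 0.04941 m/s/m

0.0494 m/s/m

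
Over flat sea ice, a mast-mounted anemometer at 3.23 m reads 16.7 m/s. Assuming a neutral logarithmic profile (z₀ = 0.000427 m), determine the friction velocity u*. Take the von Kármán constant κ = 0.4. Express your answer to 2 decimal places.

Log law: V(z) = (u*/κ) · ln(z/z₀) ⇒ u* = κ · V / ln(z/z₀)
u* = 0.4 × 16.7 / ln(3.23/0.000427) = 0.4 × 16.7 / 8.9312
   = 6.6800 / 8.9312 = 0.7479 m/s

u* ≈ 0.75 m/s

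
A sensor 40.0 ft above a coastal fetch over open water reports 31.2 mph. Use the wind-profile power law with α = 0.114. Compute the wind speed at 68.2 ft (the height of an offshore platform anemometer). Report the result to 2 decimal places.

33.16 mph

Power-law profile: V₂ = V₁ · (z₂/z₁)^α
V₂ = 31.2 × (68.2/40.0)^0.114 = 31.2 × (1.7050)^0.114
    = 31.2 × 1.0627 = 33.1567 mph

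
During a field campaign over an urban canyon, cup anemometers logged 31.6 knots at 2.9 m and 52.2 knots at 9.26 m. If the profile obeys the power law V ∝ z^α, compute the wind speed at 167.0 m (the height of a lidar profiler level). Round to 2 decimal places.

First find α: α = ln(V₂/V₁)/ln(z₂/z₁) = ln(52.2/31.6)/ln(9.26/2.9) = 0.50193/1.16099 = 0.4323
Extrapolate from 9.26 m to 167.0 m: V₃ = 52.2 × (167.0/9.26)^0.4323 = 52.2 × 3.4918 = 182.2700 knots

182.27 knots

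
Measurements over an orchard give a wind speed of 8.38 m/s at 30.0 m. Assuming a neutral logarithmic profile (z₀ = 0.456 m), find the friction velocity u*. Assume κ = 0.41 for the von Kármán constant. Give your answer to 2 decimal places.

Log law: V(z) = (u*/κ) · ln(z/z₀) ⇒ u* = κ · V / ln(z/z₀)
u* = 0.41 × 8.38 / ln(30.0/0.456) = 0.41 × 8.38 / 4.1865
   = 3.4358 / 4.1865 = 0.8207 m/s

u* ≈ 0.82 m/s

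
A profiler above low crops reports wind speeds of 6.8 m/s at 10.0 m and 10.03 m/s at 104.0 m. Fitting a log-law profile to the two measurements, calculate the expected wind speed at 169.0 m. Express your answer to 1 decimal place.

10.7 m/s

Log law: V ∝ ln(z/z₀). From the pair, with r = V₁/V₂ = 0.67797,
ln z₀ = (ln z₁ − r·ln z₂)/(1 − r) = (2.3026 − 0.67797×4.6444)/0.32203 = -2.6275 → z₀ = 0.07226 m
V₃ = V₁ · ln(z₃/z₀)/ln(z₁/z₀) = 6.8 × 7.7574/4.9301 = 10.6996 m/s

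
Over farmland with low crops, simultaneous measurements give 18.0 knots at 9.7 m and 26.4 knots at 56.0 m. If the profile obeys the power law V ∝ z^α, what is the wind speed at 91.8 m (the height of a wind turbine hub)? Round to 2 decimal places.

29.41 knots

First find α: α = ln(V₂/V₁)/ln(z₂/z₁) = ln(26.4/18.0)/ln(56.0/9.7) = 0.38299/1.75323 = 0.2185
Extrapolate from 56.0 m to 91.8 m: V₃ = 26.4 × (91.8/56.0)^0.2185 = 26.4 × 1.1140 = 29.4100 knots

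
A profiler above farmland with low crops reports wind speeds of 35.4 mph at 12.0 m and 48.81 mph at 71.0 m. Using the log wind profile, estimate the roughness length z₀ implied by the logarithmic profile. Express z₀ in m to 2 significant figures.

Log law: V(z) ∝ ln(z/z₀). With r = V₁/V₂ = 35.4/48.81 = 0.72526,
r · ln(z₂/z₀) = ln(z₁/z₀) ⇒ ln z₀ = (ln z₁ − r·ln z₂)/(1 − r)
ln z₀ = (2.48491 − 0.72526×4.26268) / 0.27474 = -2.2081
z₀ = exp(-2.2081) = 0.1099 m

z₀ ≈ 0.11 m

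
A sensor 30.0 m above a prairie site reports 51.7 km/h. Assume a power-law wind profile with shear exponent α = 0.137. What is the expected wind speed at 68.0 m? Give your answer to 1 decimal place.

57.8 km/h

Power-law profile: V₂ = V₁ · (z₂/z₁)^α
V₂ = 51.7 × (68.0/30.0)^0.137 = 51.7 × (2.2667)^0.137
    = 51.7 × 1.1186 = 57.8334 km/h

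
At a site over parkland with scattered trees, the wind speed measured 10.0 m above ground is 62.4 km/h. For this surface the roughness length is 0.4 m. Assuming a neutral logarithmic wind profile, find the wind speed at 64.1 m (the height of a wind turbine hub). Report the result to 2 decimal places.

98.42 km/h

Log law: V(z) ∝ ln(z/z₀), so V₂/V₁ = ln(z₂/z₀) / ln(z₁/z₀).
ln(64.1/0.4) = 5.0767, ln(10.0/0.4) = 3.2189
V₂ = 62.4 × 5.0767/3.2189 = 62.4 × 1.5772 = 98.4158 km/h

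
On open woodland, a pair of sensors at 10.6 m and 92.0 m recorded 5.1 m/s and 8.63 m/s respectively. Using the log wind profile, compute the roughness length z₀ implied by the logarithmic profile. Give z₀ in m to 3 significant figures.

Log law: V(z) ∝ ln(z/z₀). With r = V₁/V₂ = 5.1/8.63 = 0.59096,
r · ln(z₂/z₀) = ln(z₁/z₀) ⇒ ln z₀ = (ln z₁ − r·ln z₂)/(1 − r)
ln z₀ = (2.36085 − 0.59096×4.52179) / 0.40904 = -0.7612
z₀ = exp(-0.7612) = 0.4671 m

z₀ ≈ 0.467 m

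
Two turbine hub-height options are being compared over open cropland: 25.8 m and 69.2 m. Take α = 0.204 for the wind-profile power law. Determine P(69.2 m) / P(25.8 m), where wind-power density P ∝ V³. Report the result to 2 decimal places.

1.83

Speed ratio: V_B/V_A = (z_B/z_A)^α = (69.2/25.8)^0.204 = (2.6822)^0.204 = 1.22296
Power-density ratio: P_B/P_A = (V_B/V_A)³ = (1.22296)³ = 1.82908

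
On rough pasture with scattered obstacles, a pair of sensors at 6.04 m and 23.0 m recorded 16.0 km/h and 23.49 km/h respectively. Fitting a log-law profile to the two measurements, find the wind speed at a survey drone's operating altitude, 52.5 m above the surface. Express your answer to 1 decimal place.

28.1 km/h

Log law: V ∝ ln(z/z₀). From the pair, with r = V₁/V₂ = 0.68114,
ln z₀ = (ln z₁ − r·ln z₂)/(1 − r) = (1.7984 − 0.68114×3.1355)/0.31886 = -1.0579 → z₀ = 0.3472 m
V₃ = V₁ · ln(z₃/z₀)/ln(z₁/z₀) = 16.0 × 5.0187/2.8563 = 28.1132 km/h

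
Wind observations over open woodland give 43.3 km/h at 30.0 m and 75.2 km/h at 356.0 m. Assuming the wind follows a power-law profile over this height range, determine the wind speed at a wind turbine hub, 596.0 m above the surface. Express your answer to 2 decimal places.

84.36 km/h

First find α: α = ln(V₂/V₁)/ln(z₂/z₁) = ln(75.2/43.3)/ln(356.0/30.0) = 0.55200/2.47373 = 0.2231
Extrapolate from 356.0 m to 596.0 m: V₃ = 75.2 × (596.0/356.0)^0.2231 = 75.2 × 1.1219 = 84.3639 km/h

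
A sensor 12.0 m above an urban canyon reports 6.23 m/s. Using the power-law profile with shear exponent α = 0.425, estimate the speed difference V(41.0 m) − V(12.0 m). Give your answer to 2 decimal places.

4.27 m/s

Power law: V₂ = V₁ · (z₂/z₁)^α = 6.23 × (3.4167)^0.425 = 10.5019 m/s
ΔV = 10.5019 − 6.23 = 4.2719 m/s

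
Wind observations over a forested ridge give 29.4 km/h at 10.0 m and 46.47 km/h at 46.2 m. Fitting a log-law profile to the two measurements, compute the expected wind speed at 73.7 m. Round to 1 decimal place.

51.7 km/h

Log law: V ∝ ln(z/z₀). From the pair, with r = V₁/V₂ = 0.63267,
ln z₀ = (ln z₁ − r·ln z₂)/(1 − r) = (2.3026 − 0.63267×3.8330)/0.36733 = -0.3332 → z₀ = 0.7166 m
V₃ = V₁ · ln(z₃/z₀)/ln(z₁/z₀) = 29.4 × 4.6332/2.6358 = 51.6792 km/h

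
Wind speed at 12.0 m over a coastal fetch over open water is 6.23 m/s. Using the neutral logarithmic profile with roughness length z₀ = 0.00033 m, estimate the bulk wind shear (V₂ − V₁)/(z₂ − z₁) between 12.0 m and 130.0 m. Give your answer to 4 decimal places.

Log law: V₂ = V₁ · ln(z₂/z₀)/ln(z₁/z₀) = 6.23 × 12.8840/10.5013 = 7.6435 m/s
ΔV/Δz = (7.6435 − 6.23)/(130.0 − 12.0) = 1.4135/118.0000 = 0.01198 m/s/m

0.0120 m/s/m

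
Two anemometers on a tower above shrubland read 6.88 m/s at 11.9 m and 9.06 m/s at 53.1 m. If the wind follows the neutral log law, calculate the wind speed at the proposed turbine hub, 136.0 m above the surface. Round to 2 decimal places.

10.43 m/s

Log law: V ∝ ln(z/z₀). From the pair, with r = V₁/V₂ = 0.75938,
ln z₀ = (ln z₁ − r·ln z₂)/(1 − r) = (2.4765 − 0.75938×3.9722)/0.24062 = -2.2436 → z₀ = 0.1061 m
V₃ = V₁ · ln(z₃/z₀)/ln(z₁/z₀) = 6.88 × 7.1563/4.7202 = 10.4308 m/s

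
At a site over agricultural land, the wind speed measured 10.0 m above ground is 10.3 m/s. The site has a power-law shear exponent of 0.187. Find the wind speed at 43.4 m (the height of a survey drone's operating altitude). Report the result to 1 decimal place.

Power-law profile: V₂ = V₁ · (z₂/z₁)^α
V₂ = 10.3 × (43.4/10.0)^0.187 = 10.3 × (4.3400)^0.187
    = 10.3 × 1.3159 = 13.5534 m/s

13.6 m/s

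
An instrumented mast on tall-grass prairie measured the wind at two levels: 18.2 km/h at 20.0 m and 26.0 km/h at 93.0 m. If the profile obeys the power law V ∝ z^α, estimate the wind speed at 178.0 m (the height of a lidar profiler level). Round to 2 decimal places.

First find α: α = ln(V₂/V₁)/ln(z₂/z₁) = ln(26.0/18.2)/ln(93.0/20.0) = 0.35667/1.53687 = 0.2321
Extrapolate from 93.0 m to 178.0 m: V₃ = 26.0 × (178.0/93.0)^0.2321 = 26.0 × 1.1626 = 30.2277 km/h

30.23 km/h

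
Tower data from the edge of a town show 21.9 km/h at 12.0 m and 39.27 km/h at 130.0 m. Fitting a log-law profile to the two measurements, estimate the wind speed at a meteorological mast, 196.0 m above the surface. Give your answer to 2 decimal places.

Log law: V ∝ ln(z/z₀). From the pair, with r = V₁/V₂ = 0.55768,
ln z₀ = (ln z₁ − r·ln z₂)/(1 − r) = (2.4849 − 0.55768×4.8675)/0.44232 = -0.5191 → z₀ = 0.5951 m
V₃ = V₁ · ln(z₃/z₀)/ln(z₁/z₀) = 21.9 × 5.7972/3.0040 = 42.2632 km/h

42.26 km/h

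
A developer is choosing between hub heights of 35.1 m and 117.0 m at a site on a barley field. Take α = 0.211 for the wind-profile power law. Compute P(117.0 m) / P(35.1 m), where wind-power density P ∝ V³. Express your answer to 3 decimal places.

Speed ratio: V_B/V_A = (z_B/z_A)^α = (117.0/35.1)^0.211 = (3.3333)^0.211 = 1.28922
Power-density ratio: P_B/P_A = (V_B/V_A)³ = (1.28922)³ = 2.14280

2.143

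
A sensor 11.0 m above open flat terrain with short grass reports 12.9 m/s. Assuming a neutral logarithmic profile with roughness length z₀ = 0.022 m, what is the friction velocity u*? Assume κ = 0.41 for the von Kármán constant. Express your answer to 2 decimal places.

u* ≈ 0.85 m/s

Log law: V(z) = (u*/κ) · ln(z/z₀) ⇒ u* = κ · V / ln(z/z₀)
u* = 0.41 × 12.9 / ln(11.0/0.022) = 0.41 × 12.9 / 6.2146
   = 5.2890 / 6.2146 = 0.8511 m/s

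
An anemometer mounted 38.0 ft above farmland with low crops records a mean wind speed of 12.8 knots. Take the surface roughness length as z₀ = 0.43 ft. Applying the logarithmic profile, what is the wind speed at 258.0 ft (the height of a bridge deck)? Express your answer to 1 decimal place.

Log law: V(z) ∝ ln(z/z₀), so V₂/V₁ = ln(z₂/z₀) / ln(z₁/z₀).
ln(258.0/0.43) = 6.3969, ln(38.0/0.43) = 4.4816
V₂ = 12.8 × 6.3969/4.4816 = 12.8 × 1.4274 = 18.2706 knots

18.3 knots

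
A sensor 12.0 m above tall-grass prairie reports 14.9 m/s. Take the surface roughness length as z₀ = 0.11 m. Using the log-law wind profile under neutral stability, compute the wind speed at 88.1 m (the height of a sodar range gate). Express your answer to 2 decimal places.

Log law: V(z) ∝ ln(z/z₀), so V₂/V₁ = ln(z₂/z₀) / ln(z₁/z₀).
ln(88.1/0.11) = 6.6857, ln(12.0/0.11) = 4.6922
V₂ = 14.9 × 6.6857/4.6922 = 14.9 × 1.4249 = 21.2306 m/s

21.23 m/s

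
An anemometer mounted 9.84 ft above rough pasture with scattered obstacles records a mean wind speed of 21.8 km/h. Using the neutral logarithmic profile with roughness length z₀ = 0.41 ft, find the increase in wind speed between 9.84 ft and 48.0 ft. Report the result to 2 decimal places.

Log law: V₂ = V₁ · ln(z₂/z₀)/ln(z₁/z₀) = 21.8 × 4.7628/3.1781 = 32.6706 km/h
ΔV = 32.6706 − 21.8 = 10.8706 km/h

10.87 km/h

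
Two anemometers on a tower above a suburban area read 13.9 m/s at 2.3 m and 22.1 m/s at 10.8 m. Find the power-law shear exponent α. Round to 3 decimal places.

α ≈ 0.300

Power law: V₂/V₁ = (z₂/z₁)^α ⇒ α = ln(V₂/V₁) / ln(z₂/z₁)
α = ln(22.1/13.9) / ln(10.8/2.3) = ln(1.5899) / ln(4.6957)
  = 0.46369 / 1.54664 = 0.29980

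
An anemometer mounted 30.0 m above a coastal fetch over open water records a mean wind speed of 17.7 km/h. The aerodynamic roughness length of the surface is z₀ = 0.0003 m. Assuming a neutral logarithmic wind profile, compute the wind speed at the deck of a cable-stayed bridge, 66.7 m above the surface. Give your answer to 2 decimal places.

18.93 km/h

Log law: V(z) ∝ ln(z/z₀), so V₂/V₁ = ln(z₂/z₀) / ln(z₁/z₀).
ln(66.7/0.0003) = 12.3119, ln(30.0/0.0003) = 11.5129
V₂ = 17.7 × 12.3119/11.5129 = 17.7 × 1.0694 = 18.9284 km/h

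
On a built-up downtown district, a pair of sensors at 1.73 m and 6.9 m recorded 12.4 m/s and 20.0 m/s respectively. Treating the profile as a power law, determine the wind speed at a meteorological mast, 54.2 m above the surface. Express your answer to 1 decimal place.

40.8 m/s

First find α: α = ln(V₂/V₁)/ln(z₂/z₁) = ln(20.0/12.4)/ln(6.9/1.73) = 0.47804/1.38340 = 0.3456
Extrapolate from 6.9 m to 54.2 m: V₃ = 20.0 × (54.2/6.9)^0.3456 = 20.0 × 2.0385 = 40.7709 m/s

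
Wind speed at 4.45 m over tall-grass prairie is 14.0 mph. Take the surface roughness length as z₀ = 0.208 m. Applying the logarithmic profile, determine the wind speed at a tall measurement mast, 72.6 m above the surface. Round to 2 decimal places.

Log law: V(z) ∝ ln(z/z₀), so V₂/V₁ = ln(z₂/z₀) / ln(z₁/z₀).
ln(72.6/0.208) = 5.8552, ln(4.45/0.208) = 3.0631
V₂ = 14.0 × 5.8552/3.0631 = 14.0 × 1.9115 = 26.7611 mph

26.76 mph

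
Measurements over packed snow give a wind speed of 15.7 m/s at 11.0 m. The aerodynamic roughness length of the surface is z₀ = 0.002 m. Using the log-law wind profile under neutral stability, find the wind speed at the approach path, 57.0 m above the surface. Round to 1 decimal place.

18.7 m/s

Log law: V(z) ∝ ln(z/z₀), so V₂/V₁ = ln(z₂/z₀) / ln(z₁/z₀).
ln(57.0/0.002) = 10.2577, ln(11.0/0.002) = 8.6125
V₂ = 15.7 × 10.2577/8.6125 = 15.7 × 1.1910 = 18.6990 m/s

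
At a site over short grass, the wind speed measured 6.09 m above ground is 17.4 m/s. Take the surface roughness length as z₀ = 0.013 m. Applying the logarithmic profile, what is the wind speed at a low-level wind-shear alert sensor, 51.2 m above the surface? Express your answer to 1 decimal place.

23.4 m/s

Log law: V(z) ∝ ln(z/z₀), so V₂/V₁ = ln(z₂/z₀) / ln(z₁/z₀).
ln(51.2/0.013) = 8.2785, ln(6.09/0.013) = 6.1495
V₂ = 17.4 × 8.2785/6.1495 = 17.4 × 1.3462 = 23.4243 m/s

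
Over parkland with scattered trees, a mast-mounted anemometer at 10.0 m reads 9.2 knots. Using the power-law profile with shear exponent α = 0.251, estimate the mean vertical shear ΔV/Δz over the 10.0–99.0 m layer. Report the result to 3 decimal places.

0.080 knots/m

Power law: V₂ = V₁ · (z₂/z₁)^α = 9.2 × (9.9000)^0.251 = 16.3566 knots
ΔV/Δz = (16.3566 − 9.2)/(99.0 − 10.0) = 7.1566/89.0000 = 0.08041 knots/m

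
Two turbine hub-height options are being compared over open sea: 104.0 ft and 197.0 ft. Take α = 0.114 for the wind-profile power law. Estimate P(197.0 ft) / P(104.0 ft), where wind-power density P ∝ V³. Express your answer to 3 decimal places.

Speed ratio: V_B/V_A = (z_B/z_A)^α = (197.0/104.0)^0.114 = (1.8942)^0.114 = 1.07554
Power-density ratio: P_B/P_A = (V_B/V_A)³ = (1.07554)³ = 1.24418

1.244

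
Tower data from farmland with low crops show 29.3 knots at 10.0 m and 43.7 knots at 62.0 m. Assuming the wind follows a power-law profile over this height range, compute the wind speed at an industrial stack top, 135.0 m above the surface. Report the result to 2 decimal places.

First find α: α = ln(V₂/V₁)/ln(z₂/z₁) = ln(43.7/29.3)/ln(62.0/10.0) = 0.39976/1.82455 = 0.2191
Extrapolate from 62.0 m to 135.0 m: V₃ = 43.7 × (135.0/62.0)^0.2191 = 43.7 × 1.1859 = 51.8233 knots

51.82 knots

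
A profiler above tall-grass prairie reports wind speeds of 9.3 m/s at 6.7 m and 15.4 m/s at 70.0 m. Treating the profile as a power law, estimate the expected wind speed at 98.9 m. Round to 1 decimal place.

16.6 m/s

First find α: α = ln(V₂/V₁)/ln(z₂/z₁) = ln(15.4/9.3)/ln(70.0/6.7) = 0.50435/2.34639 = 0.2149
Extrapolate from 70.0 m to 98.9 m: V₃ = 15.4 × (98.9/70.0)^0.2149 = 15.4 × 1.0771 = 16.5876 m/s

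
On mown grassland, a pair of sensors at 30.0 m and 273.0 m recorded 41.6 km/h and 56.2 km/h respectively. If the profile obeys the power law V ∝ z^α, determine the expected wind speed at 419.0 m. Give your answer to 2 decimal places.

59.58 km/h

First find α: α = ln(V₂/V₁)/ln(z₂/z₁) = ln(56.2/41.6)/ln(273.0/30.0) = 0.30082/2.20827 = 0.1362
Extrapolate from 273.0 m to 419.0 m: V₃ = 56.2 × (419.0/273.0)^0.1362 = 56.2 × 1.0601 = 59.5773 km/h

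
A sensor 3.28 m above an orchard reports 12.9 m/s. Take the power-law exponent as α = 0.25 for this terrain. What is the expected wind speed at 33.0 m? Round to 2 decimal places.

Power-law profile: V₂ = V₁ · (z₂/z₁)^α
V₂ = 12.9 × (33.0/3.28)^0.25 = 12.9 × (10.0610)^0.25
    = 12.9 × 1.7810 = 22.9747 m/s

22.97 m/s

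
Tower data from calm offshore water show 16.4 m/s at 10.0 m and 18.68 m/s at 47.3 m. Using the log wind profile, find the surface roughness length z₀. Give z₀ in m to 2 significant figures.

Log law: V(z) ∝ ln(z/z₀). With r = V₁/V₂ = 16.4/18.68 = 0.87794,
r · ln(z₂/z₀) = ln(z₁/z₀) ⇒ ln z₀ = (ln z₁ − r·ln z₂)/(1 − r)
ln z₀ = (2.30259 − 0.87794×3.85651) / 0.12206 = -8.8748
z₀ = exp(-8.8748) = 0.0001399 m

z₀ ≈ 0.00014 m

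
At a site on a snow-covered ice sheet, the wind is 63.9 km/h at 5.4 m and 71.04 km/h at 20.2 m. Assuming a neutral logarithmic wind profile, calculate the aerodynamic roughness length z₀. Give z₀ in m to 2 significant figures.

Log law: V(z) ∝ ln(z/z₀). With r = V₁/V₂ = 63.9/71.04 = 0.89949,
r · ln(z₂/z₀) = ln(z₁/z₀) ⇒ ln z₀ = (ln z₁ − r·ln z₂)/(1 − r)
ln z₀ = (1.68640 − 0.89949×3.00568) / 0.10051 = -10.1206
z₀ = exp(-10.1206) = 0.00004024 m

z₀ ≈ 0.000040 m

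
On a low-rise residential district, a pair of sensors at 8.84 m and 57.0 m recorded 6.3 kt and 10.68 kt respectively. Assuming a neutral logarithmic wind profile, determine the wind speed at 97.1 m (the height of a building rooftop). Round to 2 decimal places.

11.93 kt

Log law: V ∝ ln(z/z₀). From the pair, with r = V₁/V₂ = 0.58989,
ln z₀ = (ln z₁ − r·ln z₂)/(1 − r) = (2.1793 − 0.58989×4.0431)/0.41011 = -0.5015 → z₀ = 0.6056 m
V₃ = V₁ · ln(z₃/z₀)/ln(z₁/z₀) = 6.3 × 5.0772/2.6808 = 11.9319 kt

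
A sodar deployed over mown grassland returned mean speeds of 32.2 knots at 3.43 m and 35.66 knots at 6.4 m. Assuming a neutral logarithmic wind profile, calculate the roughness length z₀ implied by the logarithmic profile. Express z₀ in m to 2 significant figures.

z₀ ≈ 0.010 m

Log law: V(z) ∝ ln(z/z₀). With r = V₁/V₂ = 32.2/35.66 = 0.90297,
r · ln(z₂/z₀) = ln(z₁/z₀) ⇒ ln z₀ = (ln z₁ − r·ln z₂)/(1 − r)
ln z₀ = (1.23256 − 0.90297×1.85630) / 0.09703 = -4.5722
z₀ = exp(-4.5722) = 0.01034 m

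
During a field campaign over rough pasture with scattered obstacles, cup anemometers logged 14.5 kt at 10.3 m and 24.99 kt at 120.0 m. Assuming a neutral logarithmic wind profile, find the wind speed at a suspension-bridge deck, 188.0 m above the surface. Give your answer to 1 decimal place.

Log law: V ∝ ln(z/z₀). From the pair, with r = V₁/V₂ = 0.58023,
ln z₀ = (ln z₁ − r·ln z₂)/(1 − r) = (2.3321 − 0.58023×4.7875)/0.41977 = -1.0618 → z₀ = 0.3458 m
V₃ = V₁ · ln(z₃/z₀)/ln(z₁/z₀) = 14.5 × 6.2982/3.3940 = 26.9081 kt

26.9 kt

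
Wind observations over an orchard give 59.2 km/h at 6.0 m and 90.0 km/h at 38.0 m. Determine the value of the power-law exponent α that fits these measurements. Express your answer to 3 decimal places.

α ≈ 0.227

Power law: V₂/V₁ = (z₂/z₁)^α ⇒ α = ln(V₂/V₁) / ln(z₂/z₁)
α = ln(90.0/59.2) / ln(38.0/6.0) = ln(1.5203) / ln(6.3333)
  = 0.41889 / 1.84583 = 0.22694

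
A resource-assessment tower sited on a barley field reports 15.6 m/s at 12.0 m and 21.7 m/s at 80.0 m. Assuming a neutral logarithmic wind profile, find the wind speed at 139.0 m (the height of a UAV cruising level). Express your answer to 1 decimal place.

23.5 m/s

Log law: V ∝ ln(z/z₀). From the pair, with r = V₁/V₂ = 0.71889,
ln z₀ = (ln z₁ − r·ln z₂)/(1 − r) = (2.4849 − 0.71889×4.3820)/0.28111 = -2.3667 → z₀ = 0.09379 m
V₃ = V₁ · ln(z₃/z₀)/ln(z₁/z₀) = 15.6 × 7.3012/4.8517 = 23.4763 m/s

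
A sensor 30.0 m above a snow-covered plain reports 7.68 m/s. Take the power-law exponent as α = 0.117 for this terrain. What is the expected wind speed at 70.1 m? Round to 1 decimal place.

8.5 m/s

Power-law profile: V₂ = V₁ · (z₂/z₁)^α
V₂ = 7.68 × (70.1/30.0)^0.117 = 7.68 × (2.3367)^0.117
    = 7.68 × 1.1044 = 8.4818 m/s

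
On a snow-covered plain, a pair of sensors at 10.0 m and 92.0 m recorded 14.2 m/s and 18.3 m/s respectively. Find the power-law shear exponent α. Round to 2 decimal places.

Power law: V₂/V₁ = (z₂/z₁)^α ⇒ α = ln(V₂/V₁) / ln(z₂/z₁)
α = ln(18.3/14.2) / ln(92.0/10.0) = ln(1.2887) / ln(9.2000)
  = 0.25366 / 2.21920 = 0.11430

α ≈ 0.11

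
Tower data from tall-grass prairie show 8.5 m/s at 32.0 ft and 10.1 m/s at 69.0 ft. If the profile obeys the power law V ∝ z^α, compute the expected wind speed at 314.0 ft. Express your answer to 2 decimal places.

14.19 m/s

First find α: α = ln(V₂/V₁)/ln(z₂/z₁) = ln(10.1/8.5)/ln(69.0/32.0) = 0.17247/0.76837 = 0.2245
Extrapolate from 69.0 ft to 314.0 ft: V₃ = 10.1 × (314.0/69.0)^0.2245 = 10.1 × 1.4051 = 14.1917 m/s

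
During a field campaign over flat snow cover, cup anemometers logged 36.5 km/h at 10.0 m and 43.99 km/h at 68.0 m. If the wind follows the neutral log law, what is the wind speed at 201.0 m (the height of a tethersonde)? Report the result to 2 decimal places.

Log law: V ∝ ln(z/z₀). From the pair, with r = V₁/V₂ = 0.82973,
ln z₀ = (ln z₁ − r·ln z₂)/(1 − r) = (2.3026 − 0.82973×4.2195)/0.17027 = -7.0389 → z₀ = 0.0008771 m
V₃ = V₁ · ln(z₃/z₀)/ln(z₁/z₀) = 36.5 × 12.3422/9.3415 = 48.2247 km/h

48.22 km/h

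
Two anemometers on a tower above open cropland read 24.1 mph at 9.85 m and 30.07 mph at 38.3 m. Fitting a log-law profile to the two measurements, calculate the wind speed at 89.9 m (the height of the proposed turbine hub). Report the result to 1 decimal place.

Log law: V ∝ ln(z/z₀). From the pair, with r = V₁/V₂ = 0.80146,
ln z₀ = (ln z₁ − r·ln z₂)/(1 − r) = (2.2875 − 0.80146×3.6454)/0.19854 = -3.1945 → z₀ = 0.04099 m
V₃ = V₁ · ln(z₃/z₀)/ln(z₁/z₀) = 24.1 × 7.6932/5.4820 = 33.8211 mph

33.8 mph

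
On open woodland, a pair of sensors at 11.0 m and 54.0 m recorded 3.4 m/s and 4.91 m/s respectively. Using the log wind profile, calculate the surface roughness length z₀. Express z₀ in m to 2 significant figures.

Log law: V(z) ∝ ln(z/z₀). With r = V₁/V₂ = 3.4/4.91 = 0.69246,
r · ln(z₂/z₀) = ln(z₁/z₀) ⇒ ln z₀ = (ln z₁ − r·ln z₂)/(1 − r)
ln z₀ = (2.39790 − 0.69246×3.98898) / 0.30754 = -1.1847
z₀ = exp(-1.1847) = 0.3058 m

z₀ ≈ 0.31 m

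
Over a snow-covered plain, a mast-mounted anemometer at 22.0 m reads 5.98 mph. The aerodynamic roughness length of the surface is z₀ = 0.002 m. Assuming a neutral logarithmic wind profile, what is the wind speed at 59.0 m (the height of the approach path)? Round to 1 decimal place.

Log law: V(z) ∝ ln(z/z₀), so V₂/V₁ = ln(z₂/z₀) / ln(z₁/z₀).
ln(59.0/0.002) = 10.2921, ln(22.0/0.002) = 9.3057
V₂ = 5.98 × 10.2921/9.3057 = 5.98 × 1.1060 = 6.6139 mph

6.6 mph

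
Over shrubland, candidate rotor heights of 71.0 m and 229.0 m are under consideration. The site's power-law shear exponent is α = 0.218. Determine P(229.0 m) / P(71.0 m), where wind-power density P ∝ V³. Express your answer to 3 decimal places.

2.151

Speed ratio: V_B/V_A = (z_B/z_A)^α = (229.0/71.0)^0.218 = (3.2254)^0.218 = 1.29083
Power-density ratio: P_B/P_A = (V_B/V_A)³ = (1.29083)³ = 2.15085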